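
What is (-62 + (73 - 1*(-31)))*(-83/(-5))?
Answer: 3486/5 ≈ 697.20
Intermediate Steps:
(-62 + (73 - 1*(-31)))*(-83/(-5)) = (-62 + (73 + 31))*(-83*(-1/5)) = (-62 + 104)*(83/5) = 42*(83/5) = 3486/5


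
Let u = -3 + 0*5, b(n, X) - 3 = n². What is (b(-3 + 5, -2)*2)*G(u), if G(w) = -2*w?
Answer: 84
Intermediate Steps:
b(n, X) = 3 + n²
u = -3 (u = -3 + 0 = -3)
(b(-3 + 5, -2)*2)*G(u) = ((3 + (-3 + 5)²)*2)*(-2*(-3)) = ((3 + 2²)*2)*6 = ((3 + 4)*2)*6 = (7*2)*6 = 14*6 = 84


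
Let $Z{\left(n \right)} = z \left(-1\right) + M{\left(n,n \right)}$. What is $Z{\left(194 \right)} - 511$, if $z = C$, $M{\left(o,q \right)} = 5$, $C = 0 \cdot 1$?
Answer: $-506$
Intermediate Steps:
$C = 0$
$z = 0$
$Z{\left(n \right)} = 5$ ($Z{\left(n \right)} = 0 \left(-1\right) + 5 = 0 + 5 = 5$)
$Z{\left(194 \right)} - 511 = 5 - 511 = -506$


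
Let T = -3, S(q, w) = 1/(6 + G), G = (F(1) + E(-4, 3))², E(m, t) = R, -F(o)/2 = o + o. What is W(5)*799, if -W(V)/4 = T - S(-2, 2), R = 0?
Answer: 107066/11 ≈ 9733.3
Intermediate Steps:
F(o) = -4*o (F(o) = -2*(o + o) = -4*o)
E(m, t) = 0
G = 16 (G = (-4*1 + 0)² = (-4 + 0)² = (-4)² = 16)
S(q, w) = 1/22 (S(q, w) = 1/(6 + 16) = 1/22)
W(V) = 134/11 (W(V) = -4*(-3 - 1*1/22) = -4*(-3 - 1/22) = -4*(-67/22) = 134/11)
W(5)*799 = (134/11)*799 = 107066/11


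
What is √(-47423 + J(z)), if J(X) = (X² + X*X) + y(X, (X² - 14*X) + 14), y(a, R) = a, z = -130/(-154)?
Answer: 2*I*√70289378/77 ≈ 217.76*I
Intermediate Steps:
z = 65/77 (z = -130*(-1/154) = 65/77 ≈ 0.84416)
J(X) = X + 2*X² (J(X) = (X² + X*X) + X = (X² + X²) + X = 2*X² + X = X + 2*X²)
√(-47423 + J(z)) = √(-47423 + 65*(1 + 2*(65/77))/77) = √(-47423 + 65*(1 + 130/77)/77) = √(-47423 + (65/77)*(207/77)) = √(-47423 + 13455/5929) = √(-281157512/5929) = 2*I*√70289378/77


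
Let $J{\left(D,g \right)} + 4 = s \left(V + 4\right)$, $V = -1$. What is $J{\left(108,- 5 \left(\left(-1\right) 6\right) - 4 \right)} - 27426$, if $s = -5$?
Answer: $-27445$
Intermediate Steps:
$J{\left(D,g \right)} = -19$ ($J{\left(D,g \right)} = -4 - 5 \left(-1 + 4\right) = -4 - 15 = -19$)
$J{\left(108,- 5 \left(\left(-1\right) 6\right) - 4 \right)} - 27426 = -19 - 27426 = -27445$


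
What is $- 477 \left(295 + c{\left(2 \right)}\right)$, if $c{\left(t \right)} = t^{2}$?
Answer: $-142623$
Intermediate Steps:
$- 477 \left(295 + c{\left(2 \right)}\right) = - 477 \left(295 + 2^{2}\right) = - 477 \left(295 + 4\right) = \left(-477\right) 299 = -142623$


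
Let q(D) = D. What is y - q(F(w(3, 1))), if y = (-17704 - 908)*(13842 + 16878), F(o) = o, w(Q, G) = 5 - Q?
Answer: -571760642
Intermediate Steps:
y = -571760640 (y = -18612*30720 = -571760640)
y - q(F(w(3, 1))) = -571760640 - (5 - 1*3) = -571760640 - (5 - 3) = -571760640 - 1*2 = -571760640 - 2 = -571760642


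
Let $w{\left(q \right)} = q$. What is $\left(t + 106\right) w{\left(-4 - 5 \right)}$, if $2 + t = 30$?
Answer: $-1206$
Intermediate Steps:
$t = 28$ ($t = -2 + 30 = 28$)
$\left(t + 106\right) w{\left(-4 - 5 \right)} = \left(28 + 106\right) \left(-4 - 5\right) = 134 \left(-4 - 5\right) = 134 \left(-9\right) = -1206$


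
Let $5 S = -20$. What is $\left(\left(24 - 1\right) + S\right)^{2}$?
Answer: $361$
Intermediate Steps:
$S = -4$ ($S = \frac{1}{5} \left(-20\right) = -4$)
$\left(\left(24 - 1\right) + S\right)^{2} = \left(\left(24 - 1\right) - 4\right)^{2} = \left(23 - 4\right)^{2} = 19^{2} = 361$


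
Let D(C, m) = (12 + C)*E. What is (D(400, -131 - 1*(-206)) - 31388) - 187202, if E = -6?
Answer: -221062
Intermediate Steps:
D(C, m) = -72 - 6*C (D(C, m) = (12 + C)*(-6) = -72 - 6*C)
(D(400, -131 - 1*(-206)) - 31388) - 187202 = ((-72 - 6*400) - 31388) - 187202 = ((-72 - 2400) - 31388) - 187202 = (-2472 - 31388) - 187202 = -33860 - 187202 = -221062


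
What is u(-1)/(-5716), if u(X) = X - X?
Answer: 0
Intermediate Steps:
u(X) = 0
u(-1)/(-5716) = 0/(-5716) = 0*(-1/5716) = 0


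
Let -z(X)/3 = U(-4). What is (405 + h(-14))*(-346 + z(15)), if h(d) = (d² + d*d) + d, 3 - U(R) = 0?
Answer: -277965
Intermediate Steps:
U(R) = 3 (U(R) = 3 - 1*0 = 3 + 0 = 3)
z(X) = -9 (z(X) = -3*3 = -9)
h(d) = d + 2*d² (h(d) = (d² + d²) + d = 2*d² + d = d + 2*d²)
(405 + h(-14))*(-346 + z(15)) = (405 - 14*(1 + 2*(-14)))*(-346 - 9) = (405 - 14*(1 - 28))*(-355) = (405 - 14*(-27))*(-355) = (405 + 378)*(-355) = 783*(-355) = -277965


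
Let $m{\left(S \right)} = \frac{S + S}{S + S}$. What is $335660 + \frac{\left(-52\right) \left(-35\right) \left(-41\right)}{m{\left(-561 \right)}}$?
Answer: $261040$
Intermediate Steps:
$m{\left(S \right)} = 1$ ($m{\left(S \right)} = \frac{2 S}{2 S} = 2 S \frac{1}{2 S} = 1$)
$335660 + \frac{\left(-52\right) \left(-35\right) \left(-41\right)}{m{\left(-561 \right)}} = 335660 + \frac{\left(-52\right) \left(-35\right) \left(-41\right)}{1} = 335660 + 1820 \left(-41\right) 1 = 335660 - 74620 = 261040$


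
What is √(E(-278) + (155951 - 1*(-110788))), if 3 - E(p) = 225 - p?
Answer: √266239 ≈ 515.98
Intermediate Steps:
E(p) = -222 + p (E(p) = 3 - (225 - p) = 3 + (-225 + p) = -222 + p)
√(E(-278) + (155951 - 1*(-110788))) = √((-222 - 278) + (155951 - 1*(-110788))) = √(-500 + (155951 + 110788)) = √(-500 + 266739) = √266239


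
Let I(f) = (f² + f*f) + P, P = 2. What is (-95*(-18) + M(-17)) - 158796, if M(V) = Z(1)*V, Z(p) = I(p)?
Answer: -157154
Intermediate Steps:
I(f) = 2 + 2*f² (I(f) = (f² + f*f) + 2 = (f² + f²) + 2 = 2*f² + 2 = 2 + 2*f²)
Z(p) = 2 + 2*p²
M(V) = 4*V (M(V) = (2 + 2*1²)*V = (2 + 2*1)*V = (2 + 2)*V = 4*V)
(-95*(-18) + M(-17)) - 158796 = (-95*(-18) + 4*(-17)) - 158796 = (1710 - 68) - 158796 = 1642 - 158796 = -157154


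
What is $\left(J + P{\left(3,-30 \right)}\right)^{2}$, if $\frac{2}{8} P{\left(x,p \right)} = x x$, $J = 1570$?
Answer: $2579236$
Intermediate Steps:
$P{\left(x,p \right)} = 4 x^{2}$ ($P{\left(x,p \right)} = 4 x x = 4 x^{2}$)
$\left(J + P{\left(3,-30 \right)}\right)^{2} = \left(1570 + 4 \cdot 3^{2}\right)^{2} = \left(1570 + 4 \cdot 9\right)^{2} = \left(1570 + 36\right)^{2} = 1606^{2} = 2579236$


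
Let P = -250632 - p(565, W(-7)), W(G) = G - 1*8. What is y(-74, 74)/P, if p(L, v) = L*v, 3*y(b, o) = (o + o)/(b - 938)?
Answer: 37/183797163 ≈ 2.0131e-7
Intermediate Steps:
y(b, o) = 2*o/(3*(-938 + b)) (y(b, o) = ((o + o)/(b - 938))/3 = ((2*o)/(-938 + b))/3 = (2*o/(-938 + b))/3 = 2*o/(3*(-938 + b)))
W(G) = -8 + G (W(G) = G - 8 = -8 + G)
P = -242157 (P = -250632 - 565*(-8 - 7) = -250632 - 565*(-15) = -250632 - 1*(-8475) = -250632 + 8475 = -242157)
y(-74, 74)/P = ((⅔)*74/(-938 - 74))/(-242157) = ((⅔)*74/(-1012))*(-1/242157) = ((⅔)*74*(-1/1012))*(-1/242157) = -37/759*(-1/242157) = 37/183797163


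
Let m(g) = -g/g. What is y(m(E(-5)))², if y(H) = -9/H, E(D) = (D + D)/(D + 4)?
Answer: 81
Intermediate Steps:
E(D) = 2*D/(4 + D) (E(D) = (2*D)/(4 + D) = 2*D/(4 + D))
m(g) = -1 (m(g) = -1*1 = -1)
y(m(E(-5)))² = (-9/(-1))² = (-9*(-1))² = 9² = 81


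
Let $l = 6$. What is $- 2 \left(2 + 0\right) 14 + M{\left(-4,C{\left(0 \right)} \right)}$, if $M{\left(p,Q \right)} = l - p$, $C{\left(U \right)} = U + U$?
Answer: $-46$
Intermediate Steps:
$C{\left(U \right)} = 2 U$
$M{\left(p,Q \right)} = 6 - p$
$- 2 \left(2 + 0\right) 14 + M{\left(-4,C{\left(0 \right)} \right)} = - 2 \left(2 + 0\right) 14 + \left(6 - -4\right) = \left(-2\right) 2 \cdot 14 + \left(6 + 4\right) = \left(-4\right) 14 + 10 = -56 + 10 = -46$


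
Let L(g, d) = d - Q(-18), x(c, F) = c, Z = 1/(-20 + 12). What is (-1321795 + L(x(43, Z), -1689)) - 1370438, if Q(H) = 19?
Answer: -2693941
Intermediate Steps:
Z = -⅛ (Z = 1/(-8) = -⅛ ≈ -0.12500)
L(g, d) = -19 + d (L(g, d) = d - 1*19 = d - 19 = -19 + d)
(-1321795 + L(x(43, Z), -1689)) - 1370438 = (-1321795 + (-19 - 1689)) - 1370438 = (-1321795 - 1708) - 1370438 = -1323503 - 1370438 = -2693941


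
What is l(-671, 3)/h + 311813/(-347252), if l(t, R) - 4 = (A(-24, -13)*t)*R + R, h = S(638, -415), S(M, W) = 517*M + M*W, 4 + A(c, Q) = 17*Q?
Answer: 34247500019/5649442788 ≈ 6.0621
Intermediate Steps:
A(c, Q) = -4 + 17*Q
h = 65076 (h = 638*(517 - 415) = 638*102 = 65076)
l(t, R) = 4 + R - 225*R*t (l(t, R) = 4 + (((-4 + 17*(-13))*t)*R + R) = 4 + (((-4 - 221)*t)*R + R) = 4 + ((-225*t)*R + R) = 4 + (-225*R*t + R) = 4 + (R - 225*R*t) = 4 + R - 225*R*t)
l(-671, 3)/h + 311813/(-347252) = (4 + 3 - 225*3*(-671))/65076 + 311813/(-347252) = (4 + 3 + 452925)*(1/65076) + 311813*(-1/347252) = 452932*(1/65076) - 311813/347252 = 113233/16269 - 311813/347252 = 34247500019/5649442788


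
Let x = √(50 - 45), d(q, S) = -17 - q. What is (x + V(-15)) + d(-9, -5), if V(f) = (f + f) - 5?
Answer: -43 + √5 ≈ -40.764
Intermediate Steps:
x = √5 ≈ 2.2361
V(f) = -5 + 2*f (V(f) = 2*f - 5 = -5 + 2*f)
(x + V(-15)) + d(-9, -5) = (√5 + (-5 + 2*(-15))) + (-17 - 1*(-9)) = (√5 + (-5 - 30)) + (-17 + 9) = (√5 - 35) - 8 = (-35 + √5) - 8 = -43 + √5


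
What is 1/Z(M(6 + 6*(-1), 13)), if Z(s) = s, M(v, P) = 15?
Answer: 1/15 ≈ 0.066667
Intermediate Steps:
1/Z(M(6 + 6*(-1), 13)) = 1/15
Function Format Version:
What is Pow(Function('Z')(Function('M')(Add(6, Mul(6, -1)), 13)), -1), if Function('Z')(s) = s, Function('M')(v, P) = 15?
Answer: Rational(1, 15) ≈ 0.066667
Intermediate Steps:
Pow(Function('Z')(Function('M')(Add(6, Mul(6, -1)), 13)), -1) = Pow(15, -1) = Rational(1, 15)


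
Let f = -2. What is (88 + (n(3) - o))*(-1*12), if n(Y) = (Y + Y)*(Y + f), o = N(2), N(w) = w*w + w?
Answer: -1056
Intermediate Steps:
N(w) = w + w**2 (N(w) = w**2 + w = w + w**2)
o = 6 (o = 2*(1 + 2) = 2*3 = 6)
n(Y) = 2*Y*(-2 + Y) (n(Y) = (Y + Y)*(Y - 2) = (2*Y)*(-2 + Y) = 2*Y*(-2 + Y))
(88 + (n(3) - o))*(-1*12) = (88 + (2*3*(-2 + 3) - 1*6))*(-1*12) = (88 + (2*3*1 - 6))*(-12) = (88 + (6 - 6))*(-12) = (88 + 0)*(-12) = 88*(-12) = -1056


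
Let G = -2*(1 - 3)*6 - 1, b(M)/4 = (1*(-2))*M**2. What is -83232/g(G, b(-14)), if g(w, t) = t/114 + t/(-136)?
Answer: 20162952/539 ≈ 37408.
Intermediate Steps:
b(M) = -8*M**2 (b(M) = 4*((1*(-2))*M**2) = 4*(-2*M**2) = -8*M**2)
G = 23 (G = -(-4)*6 - 1 = -2*(-12) - 1 = 24 - 1 = 23)
g(w, t) = 11*t/7752 (g(w, t) = t*(1/114) + t*(-1/136) = t/114 - t/136 = 11*t/7752)
-83232/g(G, b(-14)) = -83232/(11*(-8*(-14)**2)/7752) = -83232/(11*(-8*196)/7752) = -83232/((11/7752)*(-1568)) = -83232/(-2156/969) = -83232*(-969/2156) = 20162952/539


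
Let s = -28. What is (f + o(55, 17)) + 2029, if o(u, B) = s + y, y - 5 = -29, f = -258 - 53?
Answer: 1666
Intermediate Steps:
f = -311
y = -24 (y = 5 - 29 = -24)
o(u, B) = -52 (o(u, B) = -28 - 24 = -52)
(f + o(55, 17)) + 2029 = (-311 - 52) + 2029 = -363 + 2029 = 1666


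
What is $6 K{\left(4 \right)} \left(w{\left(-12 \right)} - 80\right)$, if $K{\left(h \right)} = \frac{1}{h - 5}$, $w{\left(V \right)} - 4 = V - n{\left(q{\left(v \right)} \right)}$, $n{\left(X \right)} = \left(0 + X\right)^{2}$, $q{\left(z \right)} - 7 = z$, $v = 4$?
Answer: $1254$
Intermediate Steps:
$q{\left(z \right)} = 7 + z$
$n{\left(X \right)} = X^{2}$
$w{\left(V \right)} = -117 + V$ ($w{\left(V \right)} = 4 + \left(V - \left(7 + 4\right)^{2}\right) = 4 + \left(V - 11^{2}\right) = 4 + \left(V - 121\right) = 4 + \left(-121 + V\right) = -117 + V$)
$K{\left(h \right)} = \frac{1}{-5 + h}$
$6 K{\left(4 \right)} \left(w{\left(-12 \right)} - 80\right) = \frac{6}{-5 + 4} \left(\left(-117 - 12\right) - 80\right) = \frac{6}{-1} \left(-129 - 80\right) = 6 \left(-1\right) \left(-209\right) = \left(-6\right) \left(-209\right) = 1254$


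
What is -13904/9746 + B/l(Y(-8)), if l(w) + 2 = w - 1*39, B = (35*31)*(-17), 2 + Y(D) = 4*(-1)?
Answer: 8141431/20821 ≈ 391.02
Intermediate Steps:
Y(D) = -6 (Y(D) = -2 + 4*(-1) = -2 - 4 = -6)
B = -18445 (B = 1085*(-17) = -18445)
l(w) = -41 + w (l(w) = -2 + (w - 1*39) = -2 + (w - 39) = -2 + (-39 + w) = -41 + w)
-13904/9746 + B/l(Y(-8)) = -13904/9746 - 18445/(-41 - 6) = -13904*1/9746 - 18445/(-47) = -632/443 - 18445*(-1/47) = -632/443 + 18445/47 = 8141431/20821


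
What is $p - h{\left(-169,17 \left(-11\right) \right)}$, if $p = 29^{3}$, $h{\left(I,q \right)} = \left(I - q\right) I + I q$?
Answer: $-4172$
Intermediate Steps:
$h{\left(I,q \right)} = I q + I \left(I - q\right)$ ($h{\left(I,q \right)} = I \left(I - q\right) + I q = I q + I \left(I - q\right)$)
$p = 24389$
$p - h{\left(-169,17 \left(-11\right) \right)} = 24389 - \left(-169\right)^{2} = 24389 - 28561 = -4172$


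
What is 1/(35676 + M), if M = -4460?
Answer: 1/31216 ≈ 3.2035e-5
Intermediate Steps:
1/(35676 + M) = 1/(35676 - 4460) = 1/31216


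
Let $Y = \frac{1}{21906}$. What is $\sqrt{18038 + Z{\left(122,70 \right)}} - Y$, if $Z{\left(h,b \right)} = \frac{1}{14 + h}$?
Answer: $- \frac{1}{21906} + \frac{\sqrt{83407746}}{68} \approx 134.31$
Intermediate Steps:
$Y = \frac{1}{21906} \approx 4.565 \cdot 10^{-5}$
$\sqrt{18038 + Z{\left(122,70 \right)}} - Y = \sqrt{18038 + \frac{1}{14 + 122}} - \frac{1}{21906} = \sqrt{18038 + \frac{1}{136}} - \frac{1}{21906} = \sqrt{\frac{2453169}{136}} - \frac{1}{21906} = \frac{\sqrt{83407746}}{68} - \frac{1}{21906} = - \frac{1}{21906} + \frac{\sqrt{83407746}}{68}$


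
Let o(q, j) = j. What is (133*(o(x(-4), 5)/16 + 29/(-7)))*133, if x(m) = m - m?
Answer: -1084083/16 ≈ -67755.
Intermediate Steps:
x(m) = 0
(133*(o(x(-4), 5)/16 + 29/(-7)))*133 = (133*(5/16 + 29/(-7)))*133 = (133*(5*(1/16) + 29*(-⅐)))*133 = (133*(5/16 - 29/7))*133 = (133*(-429/112))*133 = -8151/16*133 = -1084083/16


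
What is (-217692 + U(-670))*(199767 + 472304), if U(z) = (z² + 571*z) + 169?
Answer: -101612430703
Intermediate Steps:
U(z) = 169 + z² + 571*z
(-217692 + U(-670))*(199767 + 472304) = (-217692 + (169 + (-670)² + 571*(-670)))*(199767 + 472304) = (-217692 + (169 + 448900 - 382570))*672071 = (-217692 + 66499)*672071 = -151193*672071 = -101612430703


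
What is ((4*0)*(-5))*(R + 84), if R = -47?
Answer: 0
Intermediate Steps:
((4*0)*(-5))*(R + 84) = ((4*0)*(-5))*(-47 + 84) = (0*(-5))*37 = 0*37 = 0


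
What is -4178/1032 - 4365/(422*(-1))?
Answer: 685391/108876 ≈ 6.2952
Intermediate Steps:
-4178/1032 - 4365/(422*(-1)) = -4178*1/1032 - 4365/(-422) = -2089/516 - 4365*(-1/422) = -2089/516 + 4365/422 = 685391/108876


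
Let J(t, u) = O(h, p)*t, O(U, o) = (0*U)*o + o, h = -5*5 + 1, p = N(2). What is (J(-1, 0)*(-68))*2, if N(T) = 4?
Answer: 544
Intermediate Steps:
p = 4
h = -24 (h = -25 + 1 = -24)
O(U, o) = o (O(U, o) = 0*o + o = 0 + o = o)
J(t, u) = 4*t
(J(-1, 0)*(-68))*2 = ((4*(-1))*(-68))*2 = -4*(-68)*2 = 272*2 = 544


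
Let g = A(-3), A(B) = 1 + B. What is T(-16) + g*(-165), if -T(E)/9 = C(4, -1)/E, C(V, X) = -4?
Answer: 1311/4 ≈ 327.75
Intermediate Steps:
T(E) = 36/E (T(E) = -(-36)/E = 36/E)
g = -2 (g = 1 - 3 = -2)
T(-16) + g*(-165) = 36/(-16) - 2*(-165) = 36*(-1/16) + 330 = -9/4 + 330 = 1311/4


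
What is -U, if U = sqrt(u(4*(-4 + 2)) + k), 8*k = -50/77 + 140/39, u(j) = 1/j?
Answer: -sqrt(34996962)/12012 ≈ -0.49249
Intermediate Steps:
k = 4415/12012 (k = (-50/77 + 140/39)/8 = (1/8)*(8830/3003) = 4415/12012 ≈ 0.36755)
U = sqrt(34996962)/12012 (U = sqrt(1/(4*(-4 + 2)) + 4415/12012) = sqrt(1/(4*(-2)) + 4415/12012) = sqrt(1/(-8) + 4415/12012) = sqrt(-1/8 + 4415/12012) = sqrt(5827/24024) = sqrt(34996962)/12012 ≈ 0.49249)
-U = -sqrt(34996962)/12012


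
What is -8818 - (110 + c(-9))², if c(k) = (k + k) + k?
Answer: -15707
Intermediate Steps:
c(k) = 3*k (c(k) = 2*k + k = 3*k)
-8818 - (110 + c(-9))² = -8818 - (110 + 3*(-9))² = -8818 - (110 - 27)² = -8818 - 1*83² = -8818 - 1*6889 = -8818 - 6889 = -15707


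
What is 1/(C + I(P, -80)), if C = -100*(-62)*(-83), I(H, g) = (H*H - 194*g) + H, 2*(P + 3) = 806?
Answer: -1/338680 ≈ -2.9526e-6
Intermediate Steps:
P = 400 (P = -3 + (½)*806 = -3 + 403 = 400)
I(H, g) = H + H² - 194*g (I(H, g) = (H² - 194*g) + H = H + H² - 194*g)
C = -514600 (C = 6200*(-83) = -514600)
1/(C + I(P, -80)) = 1/(-514600 + (400 + 400² - 194*(-80))) = 1/(-514600 + (400 + 160000 + 15520)) = 1/(-514600 + 175920) = 1/(-338680) = -1/338680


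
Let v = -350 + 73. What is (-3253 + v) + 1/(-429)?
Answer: -1514371/429 ≈ -3530.0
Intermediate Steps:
v = -277
(-3253 + v) + 1/(-429) = (-3253 - 277) + 1/(-429) = -3530 - 1/429 = -1514371/429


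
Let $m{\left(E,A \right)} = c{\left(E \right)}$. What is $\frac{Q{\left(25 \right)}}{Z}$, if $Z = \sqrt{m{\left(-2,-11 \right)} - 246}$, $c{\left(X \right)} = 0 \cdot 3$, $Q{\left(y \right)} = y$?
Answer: $- \frac{25 i \sqrt{246}}{246} \approx - 1.5939 i$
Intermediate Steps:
$c{\left(X \right)} = 0$
$m{\left(E,A \right)} = 0$
$Z = i \sqrt{246}$ ($Z = \sqrt{0 - 246} = \sqrt{-246} = i \sqrt{246} \approx 15.684 i$)
$\frac{Q{\left(25 \right)}}{Z} = \frac{25}{i \sqrt{246}} = 25 \left(- \frac{i \sqrt{246}}{246}\right) = - \frac{25 i \sqrt{246}}{246}$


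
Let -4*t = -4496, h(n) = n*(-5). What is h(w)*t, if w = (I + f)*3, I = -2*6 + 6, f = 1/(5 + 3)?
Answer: 198105/2 ≈ 99053.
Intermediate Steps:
f = ⅛ (f = 1/8 = ⅛ ≈ 0.12500)
I = -6 (I = -12 + 6 = -6)
w = -141/8 (w = (-6 + ⅛)*3 = -47/8*3 = -141/8 ≈ -17.625)
h(n) = -5*n
t = 1124 (t = -¼*(-4496) = 1124)
h(w)*t = -5*(-141/8)*1124 = (705/8)*1124 = 198105/2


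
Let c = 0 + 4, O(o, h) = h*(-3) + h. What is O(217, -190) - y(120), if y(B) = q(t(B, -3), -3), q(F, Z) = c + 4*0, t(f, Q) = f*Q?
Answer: 376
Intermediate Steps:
O(o, h) = -2*h (O(o, h) = -3*h + h = -2*h)
c = 4
t(f, Q) = Q*f
q(F, Z) = 4 (q(F, Z) = 4 + 4*0 = 4 + 0 = 4)
y(B) = 4
O(217, -190) - y(120) = -2*(-190) - 1*4 = 380 - 4 = 376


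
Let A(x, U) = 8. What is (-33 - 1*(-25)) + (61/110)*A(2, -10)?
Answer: -196/55 ≈ -3.5636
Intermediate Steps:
(-33 - 1*(-25)) + (61/110)*A(2, -10) = (-33 - 1*(-25)) + (61/110)*8 = (-33 + 25) + (61*(1/110))*8 = -8 + (61/110)*8 = -8 + 244/55 = -196/55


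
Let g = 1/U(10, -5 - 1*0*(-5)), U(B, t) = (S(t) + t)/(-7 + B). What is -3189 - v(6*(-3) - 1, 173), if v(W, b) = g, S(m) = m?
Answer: -31887/10 ≈ -3188.7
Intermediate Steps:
U(B, t) = 2*t/(-7 + B) (U(B, t) = (t + t)/(-7 + B) = (2*t)/(-7 + B) = 2*t/(-7 + B))
g = -3/10 (g = 1/(2*(-5 - 1*0*(-5))/(-7 + 10)) = 1/(2*(-5 + 0*(-5))/3) = 1/(2*(-5 + 0)*(1/3)) = 1/(2*(-5)*(1/3)) = 1/(-10/3) = -3/10 ≈ -0.30000)
v(W, b) = -3/10
-3189 - v(6*(-3) - 1, 173) = -3189 - 1*(-3/10) = -3189 + 3/10 = -31887/10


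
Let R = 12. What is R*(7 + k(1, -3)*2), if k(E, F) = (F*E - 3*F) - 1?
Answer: 204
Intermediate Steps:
k(E, F) = -1 - 3*F + E*F (k(E, F) = (E*F - 3*F) - 1 = (-3*F + E*F) - 1 = -1 - 3*F + E*F)
R*(7 + k(1, -3)*2) = 12*(7 + (-1 - 3*(-3) + 1*(-3))*2) = 12*(7 + (-1 + 9 - 3)*2) = 12*(7 + 5*2) = 12*(7 + 10) = 12*17 = 204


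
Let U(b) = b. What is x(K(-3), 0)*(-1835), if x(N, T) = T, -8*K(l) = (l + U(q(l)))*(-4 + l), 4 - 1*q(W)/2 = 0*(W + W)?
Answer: 0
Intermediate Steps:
q(W) = 8 (q(W) = 8 - 0*(W + W) = 8 - 0*2*W = 8 - 2*0 = 8 + 0 = 8)
K(l) = -(-4 + l)*(8 + l)/8 (K(l) = -(l + 8)*(-4 + l)/8 = -(8 + l)*(-4 + l)/8 = -(-4 + l)*(8 + l)/8)
x(K(-3), 0)*(-1835) = 0*(-1835) = 0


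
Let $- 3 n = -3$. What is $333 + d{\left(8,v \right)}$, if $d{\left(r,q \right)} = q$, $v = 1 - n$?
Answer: $333$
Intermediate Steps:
$n = 1$ ($n = \left(- \frac{1}{3}\right) \left(-3\right) = 1$)
$v = 0$ ($v = 1 - 1 = 0$)
$333 + d{\left(8,v \right)} = 333 + 0 = 333$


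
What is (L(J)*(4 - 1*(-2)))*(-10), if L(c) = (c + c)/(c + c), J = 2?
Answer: -60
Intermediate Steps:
L(c) = 1 (L(c) = (2*c)/((2*c)) = (2*c)*(1/(2*c)) = 1)
(L(J)*(4 - 1*(-2)))*(-10) = (1*(4 - 1*(-2)))*(-10) = (1*(4 + 2))*(-10) = (1*6)*(-10) = 6*(-10) = -60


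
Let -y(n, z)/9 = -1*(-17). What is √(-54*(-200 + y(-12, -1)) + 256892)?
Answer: √275954 ≈ 525.31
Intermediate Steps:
y(n, z) = -153 (y(n, z) = -(-9)*(-17) = -9*17 = -153)
√(-54*(-200 + y(-12, -1)) + 256892) = √(-54*(-200 - 153) + 256892) = √(-54*(-353) + 256892) = √(19062 + 256892) = √275954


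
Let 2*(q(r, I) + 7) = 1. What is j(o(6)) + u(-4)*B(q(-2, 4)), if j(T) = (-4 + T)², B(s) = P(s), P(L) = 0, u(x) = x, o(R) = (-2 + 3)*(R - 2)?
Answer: 0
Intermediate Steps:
o(R) = -2 + R (o(R) = 1*(-2 + R) = -2 + R)
q(r, I) = -13/2 (q(r, I) = -7 + (½)*1 = -7 + ½ = -13/2)
B(s) = 0
j(o(6)) + u(-4)*B(q(-2, 4)) = (-4 + (-2 + 6))² - 4*0 = (-4 + 4)² + 0 = 0² + 0 = 0 + 0 = 0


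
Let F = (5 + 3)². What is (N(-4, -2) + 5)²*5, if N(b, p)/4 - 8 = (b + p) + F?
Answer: 361805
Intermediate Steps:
F = 64 (F = 8² = 64)
N(b, p) = 288 + 4*b + 4*p (N(b, p) = 32 + 4*((b + p) + 64) = 32 + 4*(64 + b + p) = 32 + (256 + 4*b + 4*p) = 288 + 4*b + 4*p)
(N(-4, -2) + 5)²*5 = ((288 + 4*(-4) + 4*(-2)) + 5)²*5 = ((288 - 16 - 8) + 5)²*5 = (264 + 5)²*5 = 269²*5 = 72361*5 = 361805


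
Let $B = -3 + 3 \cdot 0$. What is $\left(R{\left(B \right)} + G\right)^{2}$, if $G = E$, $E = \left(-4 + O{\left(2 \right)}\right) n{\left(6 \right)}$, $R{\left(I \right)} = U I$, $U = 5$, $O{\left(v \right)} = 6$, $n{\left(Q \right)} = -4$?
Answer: $529$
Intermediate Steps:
$B = -3$ ($B = -3 + 0 = -3$)
$R{\left(I \right)} = 5 I$
$E = -8$ ($E = \left(-4 + 6\right) \left(-4\right) = 2 \left(-4\right) = -8$)
$G = -8$
$\left(R{\left(B \right)} + G\right)^{2} = \left(5 \left(-3\right) - 8\right)^{2} = \left(-15 - 8\right)^{2} = \left(-23\right)^{2} = 529$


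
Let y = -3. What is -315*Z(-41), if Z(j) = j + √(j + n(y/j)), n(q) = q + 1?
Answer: 12915 - 315*I*√67117/41 ≈ 12915.0 - 1990.4*I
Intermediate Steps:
n(q) = 1 + q
Z(j) = j + √(1 + j - 3/j) (Z(j) = j + √(j + (1 - 3/j)) = j + √(1 + j - 3/j))
-315*Z(-41) = -315*(-41 + √(1 - 41 - 3/(-41))) = -315*(-41 + √(1 - 41 - 3*(-1/41))) = -315*(-41 + √(1 - 41 + 3/41)) = -315*(-41 + √(-1637/41)) = -315*(-41 + I*√67117/41) = 12915 - 315*I*√67117/41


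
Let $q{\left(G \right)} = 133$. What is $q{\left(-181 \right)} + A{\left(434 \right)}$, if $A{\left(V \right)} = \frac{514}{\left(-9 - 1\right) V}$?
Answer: $\frac{288353}{2170} \approx 132.88$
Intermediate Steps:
$A{\left(V \right)} = - \frac{257}{5 V}$ ($A{\left(V \right)} = \frac{514}{\left(-10\right) V} = 514 \left(- \frac{1}{10 V}\right) = - \frac{257}{5 V}$)
$q{\left(-181 \right)} + A{\left(434 \right)} = 133 - \frac{257}{5 \cdot 434} = 133 - \frac{257}{2170} = \frac{288353}{2170}$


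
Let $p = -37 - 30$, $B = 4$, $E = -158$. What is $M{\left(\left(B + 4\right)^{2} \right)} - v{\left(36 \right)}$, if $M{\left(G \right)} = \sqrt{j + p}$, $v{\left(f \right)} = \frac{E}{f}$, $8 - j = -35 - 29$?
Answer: $\frac{79}{18} + \sqrt{5} \approx 6.625$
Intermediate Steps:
$p = -67$
$j = 72$ ($j = 8 - \left(-35 - 29\right) = 8 - -64 = 8 + 64 = 72$)
$v{\left(f \right)} = - \frac{158}{f}$
$M{\left(G \right)} = \sqrt{5}$ ($M{\left(G \right)} = \sqrt{72 - 67} = \sqrt{5}$)
$M{\left(\left(B + 4\right)^{2} \right)} - v{\left(36 \right)} = \sqrt{5} - - \frac{158}{36} = \sqrt{5} - \left(-158\right) \frac{1}{36} = \sqrt{5} - - \frac{79}{18} = \sqrt{5} + \frac{79}{18} = \frac{79}{18} + \sqrt{5}$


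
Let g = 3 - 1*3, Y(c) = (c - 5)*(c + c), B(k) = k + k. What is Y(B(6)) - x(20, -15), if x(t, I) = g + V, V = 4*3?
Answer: 156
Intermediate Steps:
B(k) = 2*k
V = 12
Y(c) = 2*c*(-5 + c) (Y(c) = (-5 + c)*(2*c) = 2*c*(-5 + c))
g = 0 (g = 3 - 3 = 0)
x(t, I) = 12 (x(t, I) = 0 + 12 = 12)
Y(B(6)) - x(20, -15) = 2*(2*6)*(-5 + 2*6) - 1*12 = 2*12*(-5 + 12) - 12 = 2*12*7 - 12 = 168 - 12 = 156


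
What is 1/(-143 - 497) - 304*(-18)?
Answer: 3502079/640 ≈ 5472.0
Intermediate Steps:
1/(-143 - 497) - 304*(-18) = 1/(-640) + 5472 = -1/640 + 5472 = 3502079/640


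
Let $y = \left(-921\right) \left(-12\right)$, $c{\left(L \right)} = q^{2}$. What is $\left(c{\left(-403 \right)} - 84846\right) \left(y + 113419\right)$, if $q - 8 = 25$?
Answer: $-10425317547$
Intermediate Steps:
$q = 33$ ($q = 8 + 25 = 33$)
$c{\left(L \right)} = 1089$ ($c{\left(L \right)} = 33^{2} = 1089$)
$y = 11052$
$\left(c{\left(-403 \right)} - 84846\right) \left(y + 113419\right) = \left(1089 - 84846\right) \left(11052 + 113419\right) = \left(-83757\right) 124471 = -10425317547$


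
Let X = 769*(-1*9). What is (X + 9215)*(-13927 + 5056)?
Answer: -20350074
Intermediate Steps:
X = -6921 (X = 769*(-9) = -6921)
(X + 9215)*(-13927 + 5056) = (-6921 + 9215)*(-13927 + 5056) = 2294*(-8871) = -20350074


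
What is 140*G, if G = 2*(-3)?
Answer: -840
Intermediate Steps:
G = -6
140*G = 140*(-6) = -840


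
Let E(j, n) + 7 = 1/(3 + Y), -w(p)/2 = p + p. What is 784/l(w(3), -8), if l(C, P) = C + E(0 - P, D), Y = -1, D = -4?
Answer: -1568/37 ≈ -42.378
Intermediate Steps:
w(p) = -4*p (w(p) = -2*(p + p) = -4*p)
E(j, n) = -13/2 (E(j, n) = -7 + 1/(3 - 1) = -7 + 1/2 = -7 + ½ = -13/2)
l(C, P) = -13/2 + C (l(C, P) = C - 13/2 = -13/2 + C)
784/l(w(3), -8) = 784/(-13/2 - 4*3) = 784/(-13/2 - 12) = 784/(-37/2) = 784*(-2/37) = -1568/37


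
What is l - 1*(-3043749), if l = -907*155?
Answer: 2903164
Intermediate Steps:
l = -140585
l - 1*(-3043749) = -140585 - 1*(-3043749) = -140585 + 3043749 = 2903164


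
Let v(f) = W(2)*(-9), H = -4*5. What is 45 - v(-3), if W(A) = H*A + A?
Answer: -297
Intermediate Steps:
H = -20
W(A) = -19*A (W(A) = -20*A + A = -19*A)
v(f) = 342 (v(f) = -19*2*(-9) = -38*(-9) = 342)
45 - v(-3) = 45 - 1*342 = 45 - 342 = -297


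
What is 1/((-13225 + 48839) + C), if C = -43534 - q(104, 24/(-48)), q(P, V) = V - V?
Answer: -1/7920 ≈ -0.00012626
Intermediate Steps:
q(P, V) = 0
C = -43534 (C = -43534 - 1*0 = -43534 + 0 = -43534)
1/((-13225 + 48839) + C) = 1/((-13225 + 48839) - 43534) = 1/(35614 - 43534) = 1/(-7920) = -1/7920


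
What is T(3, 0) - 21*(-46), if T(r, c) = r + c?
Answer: 969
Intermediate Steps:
T(r, c) = c + r
T(3, 0) - 21*(-46) = (0 + 3) - 21*(-46) = 3 + 966 = 969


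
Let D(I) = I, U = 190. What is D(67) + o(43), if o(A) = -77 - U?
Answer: -200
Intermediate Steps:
o(A) = -267 (o(A) = -77 - 1*190 = -77 - 190 = -267)
D(67) + o(43) = 67 - 267 = -200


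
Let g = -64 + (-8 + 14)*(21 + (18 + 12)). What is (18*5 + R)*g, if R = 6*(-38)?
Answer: -33396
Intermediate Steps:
R = -228
g = 242 (g = -64 + 6*(21 + 30) = -64 + 6*51 = -64 + 306 = 242)
(18*5 + R)*g = (18*5 - 228)*242 = (90 - 228)*242 = -138*242 = -33396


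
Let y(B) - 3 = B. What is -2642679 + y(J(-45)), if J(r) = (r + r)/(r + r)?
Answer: -2642675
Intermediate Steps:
J(r) = 1 (J(r) = (2*r)/((2*r)) = (2*r)*(1/(2*r)) = 1)
y(B) = 3 + B
-2642679 + y(J(-45)) = -2642679 + (3 + 1) = -2642679 + 4 = -2642675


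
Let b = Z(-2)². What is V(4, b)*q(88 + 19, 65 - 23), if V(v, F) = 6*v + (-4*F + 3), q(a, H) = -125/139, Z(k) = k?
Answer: -1375/139 ≈ -9.8921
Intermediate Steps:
q(a, H) = -125/139 (q(a, H) = -125*1/139 = -125/139)
b = 4 (b = (-2)² = 4)
V(v, F) = 3 - 4*F + 6*v (V(v, F) = 6*v + (3 - 4*F) = 3 - 4*F + 6*v)
V(4, b)*q(88 + 19, 65 - 23) = (3 - 4*4 + 6*4)*(-125/139) = (3 - 16 + 24)*(-125/139) = 11*(-125/139) = -1375/139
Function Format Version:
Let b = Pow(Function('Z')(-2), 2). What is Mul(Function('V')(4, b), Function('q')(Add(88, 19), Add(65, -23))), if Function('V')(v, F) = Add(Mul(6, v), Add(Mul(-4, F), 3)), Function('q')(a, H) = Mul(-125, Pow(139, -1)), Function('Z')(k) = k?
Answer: Rational(-1375, 139) ≈ -9.8921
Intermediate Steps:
Function('q')(a, H) = Rational(-125, 139) (Function('q')(a, H) = Mul(-125, Rational(1, 139)) = Rational(-125, 139))
b = 4 (b = Pow(-2, 2) = 4)
Function('V')(v, F) = Add(3, Mul(-4, F), Mul(6, v)) (Function('V')(v, F) = Add(Mul(6, v), Add(3, Mul(-4, F))) = Add(3, Mul(-4, F), Mul(6, v)))
Mul(Function('V')(4, b), Function('q')(Add(88, 19), Add(65, -23))) = Mul(Add(3, Mul(-4, 4), Mul(6, 4)), Rational(-125, 139)) = Mul(Add(3, -16, 24), Rational(-125, 139)) = Mul(11, Rational(-125, 139)) = Rational(-1375, 139)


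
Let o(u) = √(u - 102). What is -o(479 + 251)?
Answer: -2*√157 ≈ -25.060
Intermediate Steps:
o(u) = √(-102 + u)
-o(479 + 251) = -√(-102 + (479 + 251)) = -√(-102 + 730) = -√628 = -2*√157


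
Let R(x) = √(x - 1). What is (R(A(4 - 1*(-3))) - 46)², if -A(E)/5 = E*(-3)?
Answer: 2220 - 184*√26 ≈ 1281.8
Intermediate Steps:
A(E) = 15*E (A(E) = -5*E*(-3) = -(-15)*E = 15*E)
R(x) = √(-1 + x)
(R(A(4 - 1*(-3))) - 46)² = (√(-1 + 15*(4 - 1*(-3))) - 46)² = (√(-1 + 15*(4 + 3)) - 46)² = (√(-1 + 15*7) - 46)² = (√(-1 + 105) - 46)² = (√104 - 46)² = (2*√26 - 46)² = (-46 + 2*√26)²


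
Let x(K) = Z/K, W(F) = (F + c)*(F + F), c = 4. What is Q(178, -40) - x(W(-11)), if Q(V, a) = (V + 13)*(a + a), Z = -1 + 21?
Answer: -1176570/77 ≈ -15280.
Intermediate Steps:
Z = 20
Q(V, a) = 2*a*(13 + V) (Q(V, a) = (13 + V)*(2*a) = 2*a*(13 + V))
W(F) = 2*F*(4 + F) (W(F) = (F + 4)*(F + F) = (4 + F)*(2*F) = 2*F*(4 + F))
x(K) = 20/K
Q(178, -40) - x(W(-11)) = 2*(-40)*(13 + 178) - 20/(2*(-11)*(4 - 11)) = 2*(-40)*191 - 20/(2*(-11)*(-7)) = -15280 - 20/154 = -15280 - 1*10/77 = -15280 - 10/77 = -1176570/77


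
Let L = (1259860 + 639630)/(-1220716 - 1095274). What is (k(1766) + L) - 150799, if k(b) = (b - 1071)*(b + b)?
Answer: 533590241710/231599 ≈ 2.3039e+6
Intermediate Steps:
k(b) = 2*b*(-1071 + b) (k(b) = (-1071 + b)*(2*b) = 2*b*(-1071 + b))
L = -189949/231599 (L = 1899490/(-2315990) = 1899490*(-1/2315990) = -189949/231599 ≈ -0.82016)
(k(1766) + L) - 150799 = (2*1766*(-1071 + 1766) - 189949/231599) - 150799 = (2*1766*695 - 189949/231599) - 150799 = (2454740 - 189949/231599) - 150799 = 568515139311/231599 - 150799 = 533590241710/231599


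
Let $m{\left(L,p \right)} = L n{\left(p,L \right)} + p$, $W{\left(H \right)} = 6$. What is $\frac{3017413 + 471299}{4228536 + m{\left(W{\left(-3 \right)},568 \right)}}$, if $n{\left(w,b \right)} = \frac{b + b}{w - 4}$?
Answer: $\frac{81984732}{99383947} \approx 0.82493$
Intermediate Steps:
$n{\left(w,b \right)} = \frac{2 b}{-4 + w}$
$m{\left(L,p \right)} = p + \frac{2 L^{2}}{-4 + p}$ ($m{\left(L,p \right)} = L \frac{2 L}{-4 + p} + p = \frac{2 L^{2}}{-4 + p} + p = p + \frac{2 L^{2}}{-4 + p}$)
$\frac{3017413 + 471299}{4228536 + m{\left(W{\left(-3 \right)},568 \right)}} = \frac{3017413 + 471299}{4228536 + \frac{2 \cdot 6^{2} + 568 \left(-4 + 568\right)}{-4 + 568}} = \frac{3488712}{4228536 + \frac{2 \cdot 36 + 568 \cdot 564}{564}} = \frac{3488712}{4228536 + \frac{72 + 320352}{564}} = \frac{3488712}{4228536 + \frac{1}{564} \cdot 320424} = \frac{3488712}{4228536 + \frac{26702}{47}} = \frac{3488712}{\frac{198767894}{47}} = 3488712 \cdot \frac{47}{198767894} = \frac{81984732}{99383947}$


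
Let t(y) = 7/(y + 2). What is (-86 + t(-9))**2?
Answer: 7569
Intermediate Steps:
t(y) = 7/(2 + y)
(-86 + t(-9))**2 = (-86 + 7/(2 - 9))**2 = (-86 + 7/(-7))**2 = (-86 + 7*(-1/7))**2 = (-86 - 1)**2 = (-87)**2 = 7569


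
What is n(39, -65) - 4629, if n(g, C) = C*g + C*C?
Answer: -2939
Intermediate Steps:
n(g, C) = C² + C*g (n(g, C) = C*g + C² = C² + C*g)
n(39, -65) - 4629 = -65*(-65 + 39) - 4629 = -65*(-26) - 4629 = 1690 - 4629 = -2939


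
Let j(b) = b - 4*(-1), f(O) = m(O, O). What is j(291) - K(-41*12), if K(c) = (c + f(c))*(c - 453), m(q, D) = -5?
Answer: -469370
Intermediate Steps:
f(O) = -5
j(b) = 4 + b (j(b) = b + 4 = 4 + b)
K(c) = (-453 + c)*(-5 + c) (K(c) = (c - 5)*(c - 453) = (-5 + c)*(-453 + c) = (-453 + c)*(-5 + c))
j(291) - K(-41*12) = (4 + 291) - (2265 + (-41*12)² - (-18778)*12) = 295 - (2265 + (-492)² - 458*(-492)) = 295 - (2265 + 242064 + 225336) = 295 - 1*469665 = 295 - 469665 = -469370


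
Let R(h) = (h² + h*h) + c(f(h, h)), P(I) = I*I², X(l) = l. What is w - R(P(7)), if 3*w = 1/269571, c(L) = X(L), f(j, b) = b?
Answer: -190565940032/808713 ≈ -2.3564e+5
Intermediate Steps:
P(I) = I³
c(L) = L
R(h) = h + 2*h² (R(h) = (h² + h*h) + h = (h² + h²) + h = 2*h² + h = h + 2*h²)
w = 1/808713 (w = (⅓)/269571 = (⅓)*(1/269571) = 1/808713 ≈ 1.2365e-6)
w - R(P(7)) = 1/808713 - 7³*(1 + 2*7³) = 1/808713 - 343*(1 + 2*343) = 1/808713 - 343*(1 + 686) = 1/808713 - 343*687 = 1/808713 - 1*235641 = 1/808713 - 235641 = -190565940032/808713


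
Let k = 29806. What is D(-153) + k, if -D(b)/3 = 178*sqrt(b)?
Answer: 29806 - 1602*I*sqrt(17) ≈ 29806.0 - 6605.2*I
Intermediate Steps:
D(b) = -534*sqrt(b)
D(-153) + k = -1602*I*sqrt(17) + 29806 = 29806 - 1602*I*sqrt(17)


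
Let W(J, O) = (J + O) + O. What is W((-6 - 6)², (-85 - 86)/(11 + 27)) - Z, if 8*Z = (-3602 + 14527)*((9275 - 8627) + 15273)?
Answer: -173935845/8 ≈ -2.1742e+7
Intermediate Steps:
W(J, O) = J + 2*O
Z = 173936925/8 (Z = ((-3602 + 14527)*((9275 - 8627) + 15273))/8 = (10925*(648 + 15273))/8 = (10925*15921)/8 = (⅛)*173936925 = 173936925/8 ≈ 2.1742e+7)
W((-6 - 6)², (-85 - 86)/(11 + 27)) - Z = ((-6 - 6)² + 2*((-85 - 86)/(11 + 27))) - 1*173936925/8 = ((-12)² + 2*(-171/38)) - 173936925/8 = (144 + 2*(-171*1/38)) - 173936925/8 = (144 + 2*(-9/2)) - 173936925/8 = (144 - 9) - 173936925/8 = 135 - 173936925/8 = -173935845/8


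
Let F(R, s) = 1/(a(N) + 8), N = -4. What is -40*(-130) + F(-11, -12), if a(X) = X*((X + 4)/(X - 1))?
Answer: 41601/8 ≈ 5200.1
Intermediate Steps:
a(X) = X*(4 + X)/(-1 + X) (a(X) = X*((4 + X)/(-1 + X)) = X*(4 + X)/(-1 + X))
F(R, s) = ⅛ (F(R, s) = 1/(-4*(4 - 4)/(-1 - 4) + 8) = 1/(-4*0/(-5) + 8) = 1/(-4*(-⅕)*0 + 8) = 1/(0 + 8) = 1/8 = ⅛)
-40*(-130) + F(-11, -12) = -40*(-130) + ⅛ = 5200 + ⅛ = 41601/8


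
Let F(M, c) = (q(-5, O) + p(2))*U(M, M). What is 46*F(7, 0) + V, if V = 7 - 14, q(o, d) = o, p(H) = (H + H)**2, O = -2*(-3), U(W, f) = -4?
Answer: -2031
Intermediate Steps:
O = 6
p(H) = 4*H**2 (p(H) = (2*H)**2 = 4*H**2)
F(M, c) = -44 (F(M, c) = (-5 + 4*2**2)*(-4) = (-5 + 4*4)*(-4) = (-5 + 16)*(-4) = 11*(-4) = -44)
V = -7
46*F(7, 0) + V = 46*(-44) - 7 = -2024 - 7 = -2031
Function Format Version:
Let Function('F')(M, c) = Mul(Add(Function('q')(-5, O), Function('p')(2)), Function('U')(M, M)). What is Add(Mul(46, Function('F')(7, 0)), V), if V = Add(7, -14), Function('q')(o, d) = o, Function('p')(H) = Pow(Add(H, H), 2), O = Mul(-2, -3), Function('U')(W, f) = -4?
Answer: -2031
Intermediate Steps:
O = 6
Function('p')(H) = Mul(4, Pow(H, 2)) (Function('p')(H) = Pow(Mul(2, H), 2) = Mul(4, Pow(H, 2)))
Function('F')(M, c) = -44 (Function('F')(M, c) = Mul(Add(-5, Mul(4, Pow(2, 2))), -4) = Mul(Add(-5, Mul(4, 4)), -4) = Mul(Add(-5, 16), -4) = Mul(11, -4) = -44)
V = -7
Add(Mul(46, Function('F')(7, 0)), V) = Add(Mul(46, -44), -7) = Add(-2024, -7) = -2031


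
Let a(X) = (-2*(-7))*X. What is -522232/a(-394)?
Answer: 130558/1379 ≈ 94.676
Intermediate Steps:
a(X) = 14*X
-522232/a(-394) = -522232/(14*(-394)) = -522232/(-5516) = -522232*(-1/5516) = 130558/1379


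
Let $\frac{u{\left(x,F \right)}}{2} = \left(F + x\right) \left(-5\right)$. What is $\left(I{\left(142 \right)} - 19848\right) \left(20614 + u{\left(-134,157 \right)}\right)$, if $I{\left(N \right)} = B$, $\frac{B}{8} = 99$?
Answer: $-388437504$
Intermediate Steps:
$u{\left(x,F \right)} = - 10 F - 10 x$ ($u{\left(x,F \right)} = 2 \left(F + x\right) \left(-5\right) = 2 \left(- 5 F - 5 x\right) = - 10 F - 10 x$)
$B = 792$ ($B = 8 \cdot 99 = 792$)
$I{\left(N \right)} = 792$
$\left(I{\left(142 \right)} - 19848\right) \left(20614 + u{\left(-134,157 \right)}\right) = \left(792 - 19848\right) \left(20614 - 230\right) = - 19056 \left(20614 + \left(-1570 + 1340\right)\right) = - 19056 \left(20614 - 230\right) = \left(-19056\right) 20384 = -388437504$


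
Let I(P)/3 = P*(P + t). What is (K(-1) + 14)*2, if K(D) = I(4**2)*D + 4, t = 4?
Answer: -1884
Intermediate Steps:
I(P) = 3*P*(4 + P) (I(P) = 3*(P*(P + 4)) = 3*(P*(4 + P)) = 3*P*(4 + P))
K(D) = 4 + 960*D (K(D) = (3*4**2*(4 + 4**2))*D + 4 = (3*16*(4 + 16))*D + 4 = (3*16*20)*D + 4 = 960*D + 4 = 4 + 960*D)
(K(-1) + 14)*2 = ((4 + 960*(-1)) + 14)*2 = ((4 - 960) + 14)*2 = (-956 + 14)*2 = -942*2 = -1884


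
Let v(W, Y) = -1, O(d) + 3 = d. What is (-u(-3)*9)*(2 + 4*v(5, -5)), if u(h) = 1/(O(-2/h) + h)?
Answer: -27/8 ≈ -3.3750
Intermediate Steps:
O(d) = -3 + d
u(h) = 1/(-3 + h - 2/h) (u(h) = 1/((-3 - 2/h) + h) = 1/(-3 + h - 2/h))
(-u(-3)*9)*(2 + 4*v(5, -5)) = (-(-1)*(-3)/(2 - 1*(-3)*(-3 - 3))*9)*(2 + 4*(-1)) = (-(-1)*(-3)/(2 - 1*(-3)*(-6))*9)*(2 - 4) = (-(-1)*(-3)/(2 - 18)*9)*(-2) = (-(-1)*(-3)/(-16)*9)*(-2) = (-(-1)*(-3)*(-1)/16*9)*(-2) = (-1*(-3/16)*9)*(-2) = ((3/16)*9)*(-2) = (27/16)*(-2) = -27/8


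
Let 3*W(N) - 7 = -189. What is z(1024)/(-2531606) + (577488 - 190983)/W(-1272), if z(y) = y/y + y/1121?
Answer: -10683840202410/1676958829 ≈ -6371.0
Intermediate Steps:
W(N) = -182/3 (W(N) = 7/3 + (⅓)*(-189) = 7/3 - 63 = -182/3)
z(y) = 1 + y/1121 (z(y) = 1 + y*(1/1121) = 1 + y/1121)
z(1024)/(-2531606) + (577488 - 190983)/W(-1272) = (1 + (1/1121)*1024)/(-2531606) + (577488 - 190983)/(-182/3) = (1 + 1024/1121)*(-1/2531606) + 386505*(-3/182) = (2145/1121)*(-1/2531606) - 165645/26 = -195/257993666 - 165645/26 = -10683840202410/1676958829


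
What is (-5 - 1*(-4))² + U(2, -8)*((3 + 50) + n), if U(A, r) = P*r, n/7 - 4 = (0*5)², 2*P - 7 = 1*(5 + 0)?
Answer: -3887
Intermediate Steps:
P = 6 (P = 7/2 + (1*(5 + 0))/2 = 7/2 + (1*5)/2 = 7/2 + (½)*5 = 7/2 + 5/2 = 6)
n = 28 (n = 28 + 7*(0*5)² = 28 + 7*0² = 28 + 7*0 = 28 + 0 = 28)
U(A, r) = 6*r
(-5 - 1*(-4))² + U(2, -8)*((3 + 50) + n) = (-5 - 1*(-4))² + (6*(-8))*((3 + 50) + 28) = (-5 + 4)² - 48*(53 + 28) = (-1)² - 48*81 = 1 - 3888 = -3887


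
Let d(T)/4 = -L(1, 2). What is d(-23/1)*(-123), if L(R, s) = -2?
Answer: -984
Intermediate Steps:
d(T) = 8 (d(T) = 4*(-1*(-2)) = 4*2 = 8)
d(-23/1)*(-123) = 8*(-123) = -984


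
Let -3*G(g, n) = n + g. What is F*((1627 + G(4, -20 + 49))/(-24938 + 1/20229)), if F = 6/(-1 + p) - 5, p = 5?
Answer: 114415224/504470801 ≈ 0.22680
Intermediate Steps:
G(g, n) = -g/3 - n/3 (G(g, n) = -(n + g)/3 = -(g + n)/3 = -g/3 - n/3)
F = -7/2 (F = 6/(-1 + 5) - 5 = 6/4 - 5 = (¼)*6 - 5 = 3/2 - 5 = -7/2 ≈ -3.5000)
F*((1627 + G(4, -20 + 49))/(-24938 + 1/20229)) = -7*(1627 + (-⅓*4 - (-20 + 49)/3))/(2*(-24938 + 1/20229)) = -7*(1627 + (-4/3 - ⅓*29))/(2*(-24938 + 1/20229)) = -7*(1627 + (-4/3 - 29/3))/(2*(-504470801/20229)) = -7*(1627 - 11)*(-20229)/(2*504470801) = -5656*(-20229)/504470801 = -7/2*(-32690064/504470801) = 114415224/504470801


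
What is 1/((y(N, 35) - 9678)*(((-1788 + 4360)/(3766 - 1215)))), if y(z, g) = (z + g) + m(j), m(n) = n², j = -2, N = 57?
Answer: -2551/24644904 ≈ -0.00010351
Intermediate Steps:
y(z, g) = 4 + g + z (y(z, g) = (z + g) + (-2)² = (g + z) + 4 = 4 + g + z)
1/((y(N, 35) - 9678)*(((-1788 + 4360)/(3766 - 1215)))) = 1/(((4 + 35 + 57) - 9678)*(((-1788 + 4360)/(3766 - 1215)))) = 1/((96 - 9678)*((2572/2551))) = 1/((-9582)*((2572*(1/2551)))) = -1/(9582*2572/2551) = -1/9582*2551/2572 = -2551/24644904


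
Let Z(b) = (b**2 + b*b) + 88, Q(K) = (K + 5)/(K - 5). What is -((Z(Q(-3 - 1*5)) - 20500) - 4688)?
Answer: 4241882/169 ≈ 25100.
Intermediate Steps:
Q(K) = (5 + K)/(-5 + K)
Z(b) = 88 + 2*b**2 (Z(b) = (b**2 + b**2) + 88 = 2*b**2 + 88 = 88 + 2*b**2)
-((Z(Q(-3 - 1*5)) - 20500) - 4688) = -(((88 + 2*((5 + (-3 - 1*5))/(-5 + (-3 - 1*5)))**2) - 20500) - 4688) = -(((88 + 2*((5 + (-3 - 5))/(-5 + (-3 - 5)))**2) - 20500) - 4688) = -(((88 + 2*((5 - 8)/(-5 - 8))**2) - 20500) - 4688) = -(((88 + 2*(-3/(-13))**2) - 20500) - 4688) = -(((88 + 2*(-1/13*(-3))**2) - 20500) - 4688) = -(((88 + 2*(3/13)**2) - 20500) - 4688) = -(((88 + 2*(9/169)) - 20500) - 4688) = -(((88 + 18/169) - 20500) - 4688) = -((14890/169 - 20500) - 4688) = -(-3449610/169 - 4688) = -1*(-4241882/169) = 4241882/169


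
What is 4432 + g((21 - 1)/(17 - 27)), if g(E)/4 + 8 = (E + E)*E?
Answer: 4432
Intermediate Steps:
g(E) = -32 + 8*E² (g(E) = -32 + 4*((E + E)*E) = -32 + 4*((2*E)*E) = -32 + 4*(2*E²) = -32 + 8*E²)
4432 + g((21 - 1)/(17 - 27)) = 4432 + (-32 + 8*((21 - 1)/(17 - 27))²) = 4432 + (-32 + 8*(20/(-10))²) = 4432 + (-32 + 8*(20*(-⅒))²) = 4432 + (-32 + 8*(-2)²) = 4432 + (-32 + 8*4) = 4432 + (-32 + 32) = 4432 + 0 = 4432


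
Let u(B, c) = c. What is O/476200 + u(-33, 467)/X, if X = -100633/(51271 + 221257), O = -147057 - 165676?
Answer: -60637719551189/47921434600 ≈ -1265.4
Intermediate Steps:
O = -312733
X = -100633/272528 ≈ -0.36926
O/476200 + u(-33, 467)/X = -312733/476200 + 467/(-100633/272528) = -312733*1/476200 + 467*(-272528/100633) = -312733/476200 - 127270576/100633 = -60637719551189/47921434600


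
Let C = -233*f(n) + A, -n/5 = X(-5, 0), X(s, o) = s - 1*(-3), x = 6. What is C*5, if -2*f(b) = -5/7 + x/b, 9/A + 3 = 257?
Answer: -118049/1778 ≈ -66.394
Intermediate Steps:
A = 9/254 (A = 9/(-3 + 257) = 9/254 ≈ 0.035433)
X(s, o) = 3 + s (X(s, o) = s + 3 = 3 + s)
n = 10 (n = -5*(3 - 5) = -5*(-2) = 10)
f(b) = 5/14 - 3/b (f(b) = -(-5/7 + 6/b)/2 = 5/14 - 3/b)
C = -118049/8890 (C = -233*(5/14 - 3/10) + 9/254 = -233*2/35 + 9/254 = -466/35 + 9/254 = -118049/8890 ≈ -13.279)
C*5 = -118049/8890*5 = -118049/1778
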